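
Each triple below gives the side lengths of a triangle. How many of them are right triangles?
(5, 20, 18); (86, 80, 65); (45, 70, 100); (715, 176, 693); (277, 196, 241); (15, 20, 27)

(5,20,18): 5²+18² = 349 < 400 = 20² → obtuse
(86,80,65): 65²+80² = 10625 > 7396 = 86² → acute
(45,70,100): 45²+70² = 6925 < 10000 = 100² → obtuse
(715,176,693): 176²+693² = 511225 = 715² → right
(277,196,241): 196²+241² = 96497 > 76729 = 277² → acute
(15,20,27): 15²+20² = 625 < 729 = 27² → obtuse
1 of the 6 is right.

1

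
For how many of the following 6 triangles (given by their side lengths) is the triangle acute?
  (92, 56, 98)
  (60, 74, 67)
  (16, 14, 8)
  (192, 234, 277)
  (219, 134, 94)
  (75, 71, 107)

4

(92,56,98): 56²+92² = 11600 > 9604 = 98² → acute
(60,74,67): 60²+67² = 8089 > 5476 = 74² → acute
(16,14,8): 8²+14² = 260 > 256 = 16² → acute
(192,234,277): 192²+234² = 91620 > 76729 = 277² → acute
(219,134,94): 94²+134² = 26792 < 47961 = 219² → obtuse
(75,71,107): 71²+75² = 10666 < 11449 = 107² → obtuse
4 of the 6 are acute.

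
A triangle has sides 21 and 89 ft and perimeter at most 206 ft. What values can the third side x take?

68 < x ≤ 96 ft

Triangle inequality alone gives 68 < x < 110.
The perimeter condition gives x ≤ 206 − 21 − 89 = 96.
Intersecting the two: 68 < x ≤ 96.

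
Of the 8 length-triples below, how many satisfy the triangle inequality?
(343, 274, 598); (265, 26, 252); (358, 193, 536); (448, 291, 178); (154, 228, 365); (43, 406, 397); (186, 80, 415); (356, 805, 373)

(274,343,598): 274+343 > 598 → valid
(26,252,265): 26+252 > 265 → valid
(193,358,536): 193+358 > 536 → valid
(178,291,448): 178+291 > 448 → valid
(154,228,365): 154+228 > 365 → valid
(43,397,406): 43+397 > 406 → valid
(80,186,415): 80+186 ≤ 415 → not valid
(356,373,805): 356+373 ≤ 805 → not valid
6 of the 8 triples form a triangle.

6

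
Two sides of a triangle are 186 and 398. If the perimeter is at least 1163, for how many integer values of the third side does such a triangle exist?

Triangle inequality: 212 < x < 584. Perimeter ≥ 1163 gives x ≥ 1163 − 186 − 398 = 579.
So 579 ≤ x < 584; integers 579 through 583: 5 values.

5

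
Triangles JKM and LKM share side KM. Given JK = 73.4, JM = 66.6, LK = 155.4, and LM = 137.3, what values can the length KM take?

From triangle JKM: |73.4 − 66.6| < KM < 73.4 + 66.6, i.e. 6.8 < KM < 140.0.
From triangle LKM: 18.1 < KM < 292.7.
Both must hold, so KM lies in the intersection.

18.1 < KM < 140.0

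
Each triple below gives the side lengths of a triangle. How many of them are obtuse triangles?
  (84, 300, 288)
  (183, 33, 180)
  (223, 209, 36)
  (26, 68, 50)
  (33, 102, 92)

3

(84,300,288): 84²+288² = 90000 = 300² → right
(183,33,180): 33²+180² = 33489 = 183² → right
(223,209,36): 36²+209² = 44977 < 49729 = 223² → obtuse
(26,68,50): 26²+50² = 3176 < 4624 = 68² → obtuse
(33,102,92): 33²+92² = 9553 < 10404 = 102² → obtuse
3 of the 5 are obtuse.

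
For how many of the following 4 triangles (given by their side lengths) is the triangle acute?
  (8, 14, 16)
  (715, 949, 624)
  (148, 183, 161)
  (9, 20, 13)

(8,14,16): 8²+14² = 260 > 256 = 16² → acute
(715,949,624): 624²+715² = 900601 = 949² → right
(148,183,161): 148²+161² = 47825 > 33489 = 183² → acute
(9,20,13): 9²+13² = 250 < 400 = 20² → obtuse
2 of the 4 are acute.

2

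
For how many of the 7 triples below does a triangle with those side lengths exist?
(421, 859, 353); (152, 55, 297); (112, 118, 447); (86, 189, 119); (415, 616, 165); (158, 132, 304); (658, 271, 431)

(353,421,859): 353+421 ≤ 859 → not valid
(55,152,297): 55+152 ≤ 297 → not valid
(112,118,447): 112+118 ≤ 447 → not valid
(86,119,189): 86+119 > 189 → valid
(165,415,616): 165+415 ≤ 616 → not valid
(132,158,304): 132+158 ≤ 304 → not valid
(271,431,658): 271+431 > 658 → valid
2 of the 7 triples form a triangle.

2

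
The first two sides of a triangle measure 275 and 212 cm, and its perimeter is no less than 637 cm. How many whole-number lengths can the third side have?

337

Triangle inequality: 63 < x < 487. Perimeter ≥ 637 gives x ≥ 637 − 275 − 212 = 150.
So 150 ≤ x < 487; integers 150 through 486: 337 values.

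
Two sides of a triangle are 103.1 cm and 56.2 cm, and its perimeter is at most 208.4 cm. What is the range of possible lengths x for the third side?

Triangle inequality alone gives 46.9 < x < 159.3.
The perimeter condition gives x ≤ 208.4 − 103.1 − 56.2 = 49.1.
Intersecting the two: 46.9 < x ≤ 49.1.

46.9 < x ≤ 49.1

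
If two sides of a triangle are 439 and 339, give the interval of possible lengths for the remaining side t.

By the triangle inequality, t must be less than 439 + 339 = 778 and greater than |439 − 339| = 100.

100 < t < 778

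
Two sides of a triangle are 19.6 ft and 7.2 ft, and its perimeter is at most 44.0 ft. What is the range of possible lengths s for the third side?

12.4 < s ≤ 17.2

Triangle inequality alone gives 12.4 < s < 26.8.
The perimeter condition gives s ≤ 44.0 − 19.6 − 7.2 = 17.2.
Intersecting the two: 12.4 < s ≤ 17.2.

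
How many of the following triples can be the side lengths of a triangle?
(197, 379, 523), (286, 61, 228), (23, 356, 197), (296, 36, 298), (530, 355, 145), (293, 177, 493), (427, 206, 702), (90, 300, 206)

(197,379,523): 197+379 > 523 → valid
(61,228,286): 61+228 > 286 → valid
(23,197,356): 23+197 ≤ 356 → not valid
(36,296,298): 36+296 > 298 → valid
(145,355,530): 145+355 ≤ 530 → not valid
(177,293,493): 177+293 ≤ 493 → not valid
(206,427,702): 206+427 ≤ 702 → not valid
(90,206,300): 90+206 ≤ 300 → not valid
3 of the 8 triples form a triangle.

3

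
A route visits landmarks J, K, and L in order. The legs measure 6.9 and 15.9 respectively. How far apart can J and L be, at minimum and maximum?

9.0 ≤ JL ≤ 22.8

By the triangle inequality, |6.9 − 15.9| ≤ JL ≤ 6.9 + 15.9.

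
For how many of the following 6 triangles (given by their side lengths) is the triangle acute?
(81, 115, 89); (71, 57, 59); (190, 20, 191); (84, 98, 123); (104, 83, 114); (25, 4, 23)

5

(81,115,89): 81²+89² = 14482 > 13225 = 115² → acute
(71,57,59): 57²+59² = 6730 > 5041 = 71² → acute
(190,20,191): 20²+190² = 36500 > 36481 = 191² → acute
(84,98,123): 84²+98² = 16660 > 15129 = 123² → acute
(104,83,114): 83²+104² = 17705 > 12996 = 114² → acute
(25,4,23): 4²+23² = 545 < 625 = 25² → obtuse
5 of the 6 are acute.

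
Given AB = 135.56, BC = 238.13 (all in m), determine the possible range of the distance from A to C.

By the triangle inequality, |135.56 − 238.13| ≤ AC ≤ 135.56 + 238.13.

102.57 ≤ AC ≤ 373.69 m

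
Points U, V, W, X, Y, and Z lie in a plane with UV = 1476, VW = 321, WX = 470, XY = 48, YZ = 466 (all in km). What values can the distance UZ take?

The maximum is all hops collinear in one direction: 1476 + 321 + 470 + 48 + 466 = 2781.
The longest hop is 1476; the others sum to 1305. Folding the others back against it leaves at least 1476 − 1305 = 171.

171 ≤ UZ ≤ 2781 km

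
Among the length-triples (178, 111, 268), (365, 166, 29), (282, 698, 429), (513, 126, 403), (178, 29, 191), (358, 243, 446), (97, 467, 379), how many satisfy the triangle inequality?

6

(111,178,268): 111+178 > 268 → valid
(29,166,365): 29+166 ≤ 365 → not valid
(282,429,698): 282+429 > 698 → valid
(126,403,513): 126+403 > 513 → valid
(29,178,191): 29+178 > 191 → valid
(243,358,446): 243+358 > 446 → valid
(97,379,467): 97+379 > 467 → valid
6 of the 7 triples form a triangle.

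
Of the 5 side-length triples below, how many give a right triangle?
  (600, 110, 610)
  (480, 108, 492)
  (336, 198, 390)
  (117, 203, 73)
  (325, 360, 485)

(600,110,610): 110²+600² = 372100 = 610² → right
(480,108,492): 108²+480² = 242064 = 492² → right
(336,198,390): 198²+336² = 152100 = 390² → right
(117,203,73): 73+117 ≤ 203, not a triangle
(325,360,485): 325²+360² = 235225 = 485² → right
4 of the 5 are right.

4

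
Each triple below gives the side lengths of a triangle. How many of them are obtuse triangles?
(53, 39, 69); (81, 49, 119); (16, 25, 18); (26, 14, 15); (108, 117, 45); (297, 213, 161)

(53,39,69): 39²+53² = 4330 < 4761 = 69² → obtuse
(81,49,119): 49²+81² = 8962 < 14161 = 119² → obtuse
(16,25,18): 16²+18² = 580 < 625 = 25² → obtuse
(26,14,15): 14²+15² = 421 < 676 = 26² → obtuse
(108,117,45): 45²+108² = 13689 = 117² → right
(297,213,161): 161²+213² = 71290 < 88209 = 297² → obtuse
5 of the 6 are obtuse.

5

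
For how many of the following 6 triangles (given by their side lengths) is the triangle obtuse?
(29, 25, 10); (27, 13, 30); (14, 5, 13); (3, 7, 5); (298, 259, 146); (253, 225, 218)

(29,25,10): 10²+25² = 725 < 841 = 29² → obtuse
(27,13,30): 13²+27² = 898 < 900 = 30² → obtuse
(14,5,13): 5²+13² = 194 < 196 = 14² → obtuse
(3,7,5): 3²+5² = 34 < 49 = 7² → obtuse
(298,259,146): 146²+259² = 88397 < 88804 = 298² → obtuse
(253,225,218): 218²+225² = 98149 > 64009 = 253² → acute
5 of the 6 are obtuse.

5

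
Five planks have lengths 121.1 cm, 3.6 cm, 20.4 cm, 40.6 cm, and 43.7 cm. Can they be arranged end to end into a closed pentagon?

For a pentagon, each side must be shorter than the sum of the others.
Here the longest side is 121.1, but the remaining 4 sides sum to only 108.3.

No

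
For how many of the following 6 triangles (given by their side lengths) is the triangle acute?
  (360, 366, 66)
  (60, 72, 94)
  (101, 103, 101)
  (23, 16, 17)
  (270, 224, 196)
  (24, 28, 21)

(360,366,66): 66²+360² = 133956 = 366² → right
(60,72,94): 60²+72² = 8784 < 8836 = 94² → obtuse
(101,103,101): 101²+101² = 20402 > 10609 = 103² → acute
(23,16,17): 16²+17² = 545 > 529 = 23² → acute
(270,224,196): 196²+224² = 88592 > 72900 = 270² → acute
(24,28,21): 21²+24² = 1017 > 784 = 28² → acute
4 of the 6 are acute.

4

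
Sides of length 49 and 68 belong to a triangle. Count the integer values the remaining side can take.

The third side lies in the open interval (19, 117).
Integers from 20 to 116 inclusive: 116 − 20 + 1 = 97.

97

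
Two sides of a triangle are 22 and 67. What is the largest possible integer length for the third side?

The third side must be strictly less than 22 + 67 = 89.
The largest integer below 89 is 88.

88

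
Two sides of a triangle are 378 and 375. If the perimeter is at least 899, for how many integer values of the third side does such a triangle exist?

607

Triangle inequality: 3 < x < 753. Perimeter ≥ 899 gives x ≥ 899 − 378 − 375 = 146.
So 146 ≤ x < 753; integers 146 through 752: 607 values.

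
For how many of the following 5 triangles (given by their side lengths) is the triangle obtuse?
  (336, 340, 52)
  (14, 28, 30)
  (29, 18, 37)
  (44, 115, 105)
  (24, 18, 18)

(336,340,52): 52²+336² = 115600 = 340² → right
(14,28,30): 14²+28² = 980 > 900 = 30² → acute
(29,18,37): 18²+29² = 1165 < 1369 = 37² → obtuse
(44,115,105): 44²+105² = 12961 < 13225 = 115² → obtuse
(24,18,18): 18²+18² = 648 > 576 = 24² → acute
2 of the 5 are obtuse.

2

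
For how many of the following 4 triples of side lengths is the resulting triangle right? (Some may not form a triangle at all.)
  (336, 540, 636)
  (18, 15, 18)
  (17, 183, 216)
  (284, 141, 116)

1

(336,540,636): 336²+540² = 404496 = 636² → right
(18,15,18): 15²+18² = 549 > 324 = 18² → acute
(17,183,216): 17+183 ≤ 216, not a triangle
(284,141,116): 116+141 ≤ 284, not a triangle
1 of the 4 is right.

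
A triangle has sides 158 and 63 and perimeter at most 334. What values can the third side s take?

Triangle inequality alone gives 95 < s < 221.
The perimeter condition gives s ≤ 334 − 158 − 63 = 113.
Intersecting the two: 95 < s ≤ 113.

95 < s ≤ 113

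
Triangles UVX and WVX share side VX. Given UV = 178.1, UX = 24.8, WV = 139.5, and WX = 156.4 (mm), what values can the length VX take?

From triangle UVX: |178.1 − 24.8| < VX < 178.1 + 24.8, i.e. 153.3 < VX < 202.9.
From triangle WVX: 16.9 < VX < 295.9.
Both must hold, so VX lies in the intersection.

153.3 < VX < 202.9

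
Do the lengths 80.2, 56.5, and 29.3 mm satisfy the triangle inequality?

Yes

The longest side is 80.2, and the other two sum to 85.8.
Since 85.8 > 80.2, the triangle inequality holds.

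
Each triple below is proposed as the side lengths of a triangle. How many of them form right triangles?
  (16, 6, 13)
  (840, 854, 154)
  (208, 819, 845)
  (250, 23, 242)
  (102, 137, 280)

2

(16,6,13): 6²+13² = 205 < 256 = 16² → obtuse
(840,854,154): 154²+840² = 729316 = 854² → right
(208,819,845): 208²+819² = 714025 = 845² → right
(250,23,242): 23²+242² = 59093 < 62500 = 250² → obtuse
(102,137,280): 102+137 ≤ 280, not a triangle
2 of the 5 are right.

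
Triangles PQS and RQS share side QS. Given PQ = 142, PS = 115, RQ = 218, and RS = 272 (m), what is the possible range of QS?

54 < QS < 257

From triangle PQS: |142 − 115| < QS < 142 + 115, i.e. 27 < QS < 257.
From triangle RQS: 54 < QS < 490.
Both must hold, so QS lies in the intersection.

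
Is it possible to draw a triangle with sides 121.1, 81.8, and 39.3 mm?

No

The two shorter sides sum to 121.1, exactly equal to the longest side 121.1.
That gives only a degenerate (flat) triangle — the inequality must be strict.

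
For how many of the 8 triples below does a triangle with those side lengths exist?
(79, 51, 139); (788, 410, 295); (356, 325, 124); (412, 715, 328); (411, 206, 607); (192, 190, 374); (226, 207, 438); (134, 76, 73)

(51,79,139): 51+79 ≤ 139 → not valid
(295,410,788): 295+410 ≤ 788 → not valid
(124,325,356): 124+325 > 356 → valid
(328,412,715): 328+412 > 715 → valid
(206,411,607): 206+411 > 607 → valid
(190,192,374): 190+192 > 374 → valid
(207,226,438): 207+226 ≤ 438 → not valid
(73,76,134): 73+76 > 134 → valid
5 of the 8 triples form a triangle.

5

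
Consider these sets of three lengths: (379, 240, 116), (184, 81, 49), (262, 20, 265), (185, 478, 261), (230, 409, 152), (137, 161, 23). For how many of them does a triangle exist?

1

(116,240,379): 116+240 ≤ 379 → not valid
(49,81,184): 49+81 ≤ 184 → not valid
(20,262,265): 20+262 > 265 → valid
(185,261,478): 185+261 ≤ 478 → not valid
(152,230,409): 152+230 ≤ 409 → not valid
(23,137,161): 23+137 ≤ 161 → not valid
1 of the 6 triples forms a triangle.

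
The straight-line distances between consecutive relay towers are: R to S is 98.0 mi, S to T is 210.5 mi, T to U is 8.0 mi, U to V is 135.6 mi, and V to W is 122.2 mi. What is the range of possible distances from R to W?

The maximum is all hops collinear in one direction: 98.0 + 210.5 + 8.0 + 135.6 + 122.2 = 574.3.
The longest hop is 210.5; the others sum to 363.8. Since 210.5 ≤ 363.8, the path can fold back on itself completely, so the minimum distance is 0.

0 ≤ RW ≤ 574.3 mi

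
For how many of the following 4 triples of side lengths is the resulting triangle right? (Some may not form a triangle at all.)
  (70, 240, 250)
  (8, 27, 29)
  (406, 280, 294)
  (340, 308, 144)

(70,240,250): 70²+240² = 62500 = 250² → right
(8,27,29): 8²+27² = 793 < 841 = 29² → obtuse
(406,280,294): 280²+294² = 164836 = 406² → right
(340,308,144): 144²+308² = 115600 = 340² → right
3 of the 4 are right.

3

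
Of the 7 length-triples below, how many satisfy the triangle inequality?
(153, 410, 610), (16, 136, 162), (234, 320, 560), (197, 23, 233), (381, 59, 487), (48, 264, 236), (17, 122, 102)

1

(153,410,610): 153+410 ≤ 610 → not valid
(16,136,162): 16+136 ≤ 162 → not valid
(234,320,560): 234+320 ≤ 560 → not valid
(23,197,233): 23+197 ≤ 233 → not valid
(59,381,487): 59+381 ≤ 487 → not valid
(48,236,264): 48+236 > 264 → valid
(17,102,122): 17+102 ≤ 122 → not valid
1 of the 7 triples forms a triangle.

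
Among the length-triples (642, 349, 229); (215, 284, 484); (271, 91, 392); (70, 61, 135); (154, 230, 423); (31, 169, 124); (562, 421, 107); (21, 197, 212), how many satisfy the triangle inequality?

(229,349,642): 229+349 ≤ 642 → not valid
(215,284,484): 215+284 > 484 → valid
(91,271,392): 91+271 ≤ 392 → not valid
(61,70,135): 61+70 ≤ 135 → not valid
(154,230,423): 154+230 ≤ 423 → not valid
(31,124,169): 31+124 ≤ 169 → not valid
(107,421,562): 107+421 ≤ 562 → not valid
(21,197,212): 21+197 > 212 → valid
2 of the 8 triples form a triangle.

2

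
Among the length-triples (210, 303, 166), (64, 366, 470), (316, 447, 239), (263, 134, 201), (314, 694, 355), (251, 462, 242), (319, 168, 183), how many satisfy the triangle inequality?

5

(166,210,303): 166+210 > 303 → valid
(64,366,470): 64+366 ≤ 470 → not valid
(239,316,447): 239+316 > 447 → valid
(134,201,263): 134+201 > 263 → valid
(314,355,694): 314+355 ≤ 694 → not valid
(242,251,462): 242+251 > 462 → valid
(168,183,319): 168+183 > 319 → valid
5 of the 7 triples form a triangle.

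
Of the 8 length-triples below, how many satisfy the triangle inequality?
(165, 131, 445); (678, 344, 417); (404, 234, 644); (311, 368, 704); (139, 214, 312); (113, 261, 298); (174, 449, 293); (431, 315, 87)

(131,165,445): 131+165 ≤ 445 → not valid
(344,417,678): 344+417 > 678 → valid
(234,404,644): 234+404 ≤ 644 → not valid
(311,368,704): 311+368 ≤ 704 → not valid
(139,214,312): 139+214 > 312 → valid
(113,261,298): 113+261 > 298 → valid
(174,293,449): 174+293 > 449 → valid
(87,315,431): 87+315 ≤ 431 → not valid
4 of the 8 triples form a triangle.

4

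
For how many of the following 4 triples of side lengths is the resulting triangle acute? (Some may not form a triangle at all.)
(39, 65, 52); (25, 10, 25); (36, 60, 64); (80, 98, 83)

(39,65,52): 39²+52² = 4225 = 65² → right
(25,10,25): 10²+25² = 725 > 625 = 25² → acute
(36,60,64): 36²+60² = 4896 > 4096 = 64² → acute
(80,98,83): 80²+83² = 13289 > 9604 = 98² → acute
3 of the 4 are acute.

3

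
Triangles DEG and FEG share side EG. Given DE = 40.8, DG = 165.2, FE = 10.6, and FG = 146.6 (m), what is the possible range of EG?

136.0 < EG < 157.2

From triangle DEG: |40.8 − 165.2| < EG < 40.8 + 165.2, i.e. 124.4 < EG < 206.0.
From triangle FEG: 136.0 < EG < 157.2.
Both must hold, so EG lies in the intersection.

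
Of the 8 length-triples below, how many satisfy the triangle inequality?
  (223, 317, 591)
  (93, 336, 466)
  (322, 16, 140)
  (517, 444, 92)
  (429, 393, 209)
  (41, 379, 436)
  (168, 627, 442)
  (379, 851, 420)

2

(223,317,591): 223+317 ≤ 591 → not valid
(93,336,466): 93+336 ≤ 466 → not valid
(16,140,322): 16+140 ≤ 322 → not valid
(92,444,517): 92+444 > 517 → valid
(209,393,429): 209+393 > 429 → valid
(41,379,436): 41+379 ≤ 436 → not valid
(168,442,627): 168+442 ≤ 627 → not valid
(379,420,851): 379+420 ≤ 851 → not valid
2 of the 8 triples form a triangle.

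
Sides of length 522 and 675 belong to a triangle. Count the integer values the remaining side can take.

1043

The third side lies in the open interval (153, 1197).
Integers from 154 to 1196 inclusive: 1196 − 154 + 1 = 1043.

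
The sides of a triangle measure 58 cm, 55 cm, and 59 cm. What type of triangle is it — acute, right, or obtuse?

Compare the square of the longest side to the sum of squares of the other two: 55² + 58² = 6389 > 3481 = 59².

acute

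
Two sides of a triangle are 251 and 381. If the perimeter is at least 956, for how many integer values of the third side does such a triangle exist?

Triangle inequality: 130 < x < 632. Perimeter ≥ 956 gives x ≥ 956 − 251 − 381 = 324.
So 324 ≤ x < 632; integers 324 through 631: 308 values.

308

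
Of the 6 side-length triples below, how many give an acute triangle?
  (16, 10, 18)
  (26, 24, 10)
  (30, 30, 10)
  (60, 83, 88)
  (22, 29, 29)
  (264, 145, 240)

(16,10,18): 10²+16² = 356 > 324 = 18² → acute
(26,24,10): 10²+24² = 676 = 26² → right
(30,30,10): 10²+30² = 1000 > 900 = 30² → acute
(60,83,88): 60²+83² = 10489 > 7744 = 88² → acute
(22,29,29): 22²+29² = 1325 > 841 = 29² → acute
(264,145,240): 145²+240² = 78625 > 69696 = 264² → acute
5 of the 6 are acute.

5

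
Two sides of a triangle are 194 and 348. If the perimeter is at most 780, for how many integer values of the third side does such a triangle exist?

84

Triangle inequality: 154 < x < 542. Perimeter ≤ 780 gives x ≤ 780 − 194 − 348 = 238.
So 154 < x ≤ 238; integers 155 through 238: 84 values.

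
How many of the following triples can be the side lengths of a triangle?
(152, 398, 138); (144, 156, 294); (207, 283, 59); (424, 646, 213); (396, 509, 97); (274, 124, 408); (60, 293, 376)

1

(138,152,398): 138+152 ≤ 398 → not valid
(144,156,294): 144+156 > 294 → valid
(59,207,283): 59+207 ≤ 283 → not valid
(213,424,646): 213+424 ≤ 646 → not valid
(97,396,509): 97+396 ≤ 509 → not valid
(124,274,408): 124+274 ≤ 408 → not valid
(60,293,376): 60+293 ≤ 376 → not valid
1 of the 7 triples forms a triangle.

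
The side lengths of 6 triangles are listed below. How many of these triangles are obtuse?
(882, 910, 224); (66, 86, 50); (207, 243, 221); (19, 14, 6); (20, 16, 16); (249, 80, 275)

(882,910,224): 224²+882² = 828100 = 910² → right
(66,86,50): 50²+66² = 6856 < 7396 = 86² → obtuse
(207,243,221): 207²+221² = 91690 > 59049 = 243² → acute
(19,14,6): 6²+14² = 232 < 361 = 19² → obtuse
(20,16,16): 16²+16² = 512 > 400 = 20² → acute
(249,80,275): 80²+249² = 68401 < 75625 = 275² → obtuse
3 of the 6 are obtuse.

3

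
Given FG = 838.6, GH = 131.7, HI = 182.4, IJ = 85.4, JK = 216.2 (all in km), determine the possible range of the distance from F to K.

The maximum is all hops collinear in one direction: 838.6 + 131.7 + 182.4 + 85.4 + 216.2 = 1454.3.
The longest hop is 838.6; the others sum to 615.7. Folding the others back against it leaves at least 838.6 − 615.7 = 222.9.

222.9 ≤ FK ≤ 1454.3 km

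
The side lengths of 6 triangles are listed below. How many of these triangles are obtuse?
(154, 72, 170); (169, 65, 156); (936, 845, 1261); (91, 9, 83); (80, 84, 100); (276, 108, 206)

2

(154,72,170): 72²+154² = 28900 = 170² → right
(169,65,156): 65²+156² = 28561 = 169² → right
(936,845,1261): 845²+936² = 1590121 = 1261² → right
(91,9,83): 9²+83² = 6970 < 8281 = 91² → obtuse
(80,84,100): 80²+84² = 13456 > 10000 = 100² → acute
(276,108,206): 108²+206² = 54100 < 76176 = 276² → obtuse
2 of the 6 are obtuse.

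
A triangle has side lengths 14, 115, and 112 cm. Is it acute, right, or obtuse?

Compare the square of the longest side to the sum of squares of the other two: 14² + 112² = 12740 < 13225 = 115².

obtuse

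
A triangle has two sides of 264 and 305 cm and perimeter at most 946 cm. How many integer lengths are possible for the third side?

336

Triangle inequality: 41 < x < 569. Perimeter ≤ 946 gives x ≤ 946 − 264 − 305 = 377.
So 41 < x ≤ 377; integers 42 through 377: 336 values.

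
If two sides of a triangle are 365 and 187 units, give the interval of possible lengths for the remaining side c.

178 < c < 552

By the triangle inequality, c must be less than 365 + 187 = 552 and greater than |365 − 187| = 178.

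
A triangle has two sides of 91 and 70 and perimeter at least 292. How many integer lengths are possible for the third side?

30

Triangle inequality: 21 < x < 161. Perimeter ≥ 292 gives x ≥ 292 − 91 − 70 = 131.
So 131 ≤ x < 161; integers 131 through 160: 30 values.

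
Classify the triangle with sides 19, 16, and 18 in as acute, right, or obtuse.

acute

Compare the square of the longest side to the sum of squares of the other two: 16² + 18² = 580 > 361 = 19².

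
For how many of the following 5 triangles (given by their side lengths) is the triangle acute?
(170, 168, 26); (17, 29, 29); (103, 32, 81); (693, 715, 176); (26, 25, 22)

(170,168,26): 26²+168² = 28900 = 170² → right
(17,29,29): 17²+29² = 1130 > 841 = 29² → acute
(103,32,81): 32²+81² = 7585 < 10609 = 103² → obtuse
(693,715,176): 176²+693² = 511225 = 715² → right
(26,25,22): 22²+25² = 1109 > 676 = 26² → acute
2 of the 5 are acute.

2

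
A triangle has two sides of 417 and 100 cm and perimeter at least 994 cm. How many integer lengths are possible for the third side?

Triangle inequality: 317 < x < 517. Perimeter ≥ 994 gives x ≥ 994 − 417 − 100 = 477.
So 477 ≤ x < 517; integers 477 through 516: 40 values.

40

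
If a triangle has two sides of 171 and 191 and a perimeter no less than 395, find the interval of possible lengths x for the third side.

Triangle inequality alone gives 20 < x < 362.
The perimeter condition gives x ≥ 395 − 171 − 191 = 33.
Intersecting the two: 33 ≤ x < 362.

33 ≤ x < 362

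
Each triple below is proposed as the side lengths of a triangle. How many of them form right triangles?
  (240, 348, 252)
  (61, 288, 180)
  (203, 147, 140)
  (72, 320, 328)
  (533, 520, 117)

4

(240,348,252): 240²+252² = 121104 = 348² → right
(61,288,180): 61+180 ≤ 288, not a triangle
(203,147,140): 140²+147² = 41209 = 203² → right
(72,320,328): 72²+320² = 107584 = 328² → right
(533,520,117): 117²+520² = 284089 = 533² → right
4 of the 5 are right.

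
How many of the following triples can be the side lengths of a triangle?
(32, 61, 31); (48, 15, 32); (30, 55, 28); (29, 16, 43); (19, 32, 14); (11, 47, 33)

4

(31,32,61): 31+32 > 61 → valid
(15,32,48): 15+32 ≤ 48 → not valid
(28,30,55): 28+30 > 55 → valid
(16,29,43): 16+29 > 43 → valid
(14,19,32): 14+19 > 32 → valid
(11,33,47): 11+33 ≤ 47 → not valid
4 of the 6 triples form a triangle.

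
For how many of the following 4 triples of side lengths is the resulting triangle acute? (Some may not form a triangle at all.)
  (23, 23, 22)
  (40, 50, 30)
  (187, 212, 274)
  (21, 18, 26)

(23,23,22): 22²+23² = 1013 > 529 = 23² → acute
(40,50,30): 30²+40² = 2500 = 50² → right
(187,212,274): 187²+212² = 79913 > 75076 = 274² → acute
(21,18,26): 18²+21² = 765 > 676 = 26² → acute
3 of the 4 are acute.

3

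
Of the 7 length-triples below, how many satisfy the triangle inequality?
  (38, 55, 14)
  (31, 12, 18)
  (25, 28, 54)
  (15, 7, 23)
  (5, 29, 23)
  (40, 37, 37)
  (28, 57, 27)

(14,38,55): 14+38 ≤ 55 → not valid
(12,18,31): 12+18 ≤ 31 → not valid
(25,28,54): 25+28 ≤ 54 → not valid
(7,15,23): 7+15 ≤ 23 → not valid
(5,23,29): 5+23 ≤ 29 → not valid
(37,37,40): 37+37 > 40 → valid
(27,28,57): 27+28 ≤ 57 → not valid
1 of the 7 triples forms a triangle.

1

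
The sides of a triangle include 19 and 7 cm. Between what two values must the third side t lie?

By the triangle inequality, t must be less than 19 + 7 = 26 and greater than |19 − 7| = 12.

12 < t < 26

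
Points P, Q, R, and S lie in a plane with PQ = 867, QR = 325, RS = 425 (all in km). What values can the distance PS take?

The maximum is all hops collinear in one direction: 867 + 325 + 425 = 1617.
The longest hop is 867; the others sum to 750. Folding the others back against it leaves at least 867 − 750 = 117.

117 ≤ PS ≤ 1617 km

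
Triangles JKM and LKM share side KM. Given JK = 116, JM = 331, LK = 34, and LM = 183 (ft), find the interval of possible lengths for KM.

From triangle JKM: |116 − 331| < KM < 116 + 331, i.e. 215 < KM < 447.
From triangle LKM: 149 < KM < 217.
Both must hold, so KM lies in the intersection.

215 < KM < 217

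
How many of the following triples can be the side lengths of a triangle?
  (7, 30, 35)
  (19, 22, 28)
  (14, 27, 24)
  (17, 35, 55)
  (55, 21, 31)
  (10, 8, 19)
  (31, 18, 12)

(7,30,35): 7+30 > 35 → valid
(19,22,28): 19+22 > 28 → valid
(14,24,27): 14+24 > 27 → valid
(17,35,55): 17+35 ≤ 55 → not valid
(21,31,55): 21+31 ≤ 55 → not valid
(8,10,19): 8+10 ≤ 19 → not valid
(12,18,31): 12+18 ≤ 31 → not valid
3 of the 7 triples form a triangle.

3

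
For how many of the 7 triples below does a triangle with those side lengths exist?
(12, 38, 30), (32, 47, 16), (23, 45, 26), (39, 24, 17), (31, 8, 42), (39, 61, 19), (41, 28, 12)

(12,30,38): 12+30 > 38 → valid
(16,32,47): 16+32 > 47 → valid
(23,26,45): 23+26 > 45 → valid
(17,24,39): 17+24 > 39 → valid
(8,31,42): 8+31 ≤ 42 → not valid
(19,39,61): 19+39 ≤ 61 → not valid
(12,28,41): 12+28 ≤ 41 → not valid
4 of the 7 triples form a triangle.

4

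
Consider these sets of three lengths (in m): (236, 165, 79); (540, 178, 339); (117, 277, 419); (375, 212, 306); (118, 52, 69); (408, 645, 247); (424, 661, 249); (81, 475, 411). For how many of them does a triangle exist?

6

(79,165,236): 79+165 > 236 → valid
(178,339,540): 178+339 ≤ 540 → not valid
(117,277,419): 117+277 ≤ 419 → not valid
(212,306,375): 212+306 > 375 → valid
(52,69,118): 52+69 > 118 → valid
(247,408,645): 247+408 > 645 → valid
(249,424,661): 249+424 > 661 → valid
(81,411,475): 81+411 > 475 → valid
6 of the 8 triples form a triangle.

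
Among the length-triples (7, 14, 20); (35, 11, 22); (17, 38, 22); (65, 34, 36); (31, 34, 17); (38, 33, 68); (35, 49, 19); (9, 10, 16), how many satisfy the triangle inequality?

(7,14,20): 7+14 > 20 → valid
(11,22,35): 11+22 ≤ 35 → not valid
(17,22,38): 17+22 > 38 → valid
(34,36,65): 34+36 > 65 → valid
(17,31,34): 17+31 > 34 → valid
(33,38,68): 33+38 > 68 → valid
(19,35,49): 19+35 > 49 → valid
(9,10,16): 9+10 > 16 → valid
7 of the 8 triples form a triangle.

7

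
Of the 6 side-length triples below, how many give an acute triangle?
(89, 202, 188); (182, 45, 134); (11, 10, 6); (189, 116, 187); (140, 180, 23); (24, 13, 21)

(89,202,188): 89²+188² = 43265 > 40804 = 202² → acute
(182,45,134): 45+134 ≤ 182, not a triangle
(11,10,6): 6²+10² = 136 > 121 = 11² → acute
(189,116,187): 116²+187² = 48425 > 35721 = 189² → acute
(140,180,23): 23+140 ≤ 180, not a triangle
(24,13,21): 13²+21² = 610 > 576 = 24² → acute
4 of the 6 are acute.

4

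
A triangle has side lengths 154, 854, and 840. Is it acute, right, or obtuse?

Compare the square of the longest side to the sum of squares of the other two: 154² + 840² = 729316 = 854².

right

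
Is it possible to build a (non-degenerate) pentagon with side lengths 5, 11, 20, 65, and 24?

For a pentagon, each side must be shorter than the sum of the others.
Here the longest side is 65, but the remaining 4 sides sum to only 60.

No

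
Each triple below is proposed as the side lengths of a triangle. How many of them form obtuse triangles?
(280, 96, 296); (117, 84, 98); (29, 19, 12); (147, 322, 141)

1

(280,96,296): 96²+280² = 87616 = 296² → right
(117,84,98): 84²+98² = 16660 > 13689 = 117² → acute
(29,19,12): 12²+19² = 505 < 841 = 29² → obtuse
(147,322,141): 141+147 ≤ 322, not a triangle
1 of the 4 is obtuse.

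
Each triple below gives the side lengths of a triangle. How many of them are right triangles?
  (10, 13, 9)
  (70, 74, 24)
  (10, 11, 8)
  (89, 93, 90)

1

(10,13,9): 9²+10² = 181 > 169 = 13² → acute
(70,74,24): 24²+70² = 5476 = 74² → right
(10,11,8): 8²+10² = 164 > 121 = 11² → acute
(89,93,90): 89²+90² = 16021 > 8649 = 93² → acute
1 of the 4 is right.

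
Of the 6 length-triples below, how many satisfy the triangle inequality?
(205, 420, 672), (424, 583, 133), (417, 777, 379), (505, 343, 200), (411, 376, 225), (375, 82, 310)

4

(205,420,672): 205+420 ≤ 672 → not valid
(133,424,583): 133+424 ≤ 583 → not valid
(379,417,777): 379+417 > 777 → valid
(200,343,505): 200+343 > 505 → valid
(225,376,411): 225+376 > 411 → valid
(82,310,375): 82+310 > 375 → valid
4 of the 6 triples form a triangle.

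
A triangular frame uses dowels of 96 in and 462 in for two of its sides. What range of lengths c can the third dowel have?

366 < c < 558

By the triangle inequality, c must be less than 96 + 462 = 558 and greater than |96 − 462| = 366.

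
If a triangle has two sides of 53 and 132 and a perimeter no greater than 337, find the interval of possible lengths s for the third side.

79 < s ≤ 152

Triangle inequality alone gives 79 < s < 185.
The perimeter condition gives s ≤ 337 − 53 − 132 = 152.
Intersecting the two: 79 < s ≤ 152.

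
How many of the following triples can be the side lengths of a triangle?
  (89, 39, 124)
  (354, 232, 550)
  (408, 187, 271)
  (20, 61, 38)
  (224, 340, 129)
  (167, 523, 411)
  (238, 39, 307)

(39,89,124): 39+89 > 124 → valid
(232,354,550): 232+354 > 550 → valid
(187,271,408): 187+271 > 408 → valid
(20,38,61): 20+38 ≤ 61 → not valid
(129,224,340): 129+224 > 340 → valid
(167,411,523): 167+411 > 523 → valid
(39,238,307): 39+238 ≤ 307 → not valid
5 of the 7 triples form a triangle.

5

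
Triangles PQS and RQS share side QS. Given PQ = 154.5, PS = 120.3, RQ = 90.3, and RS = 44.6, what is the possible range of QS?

From triangle PQS: |154.5 − 120.3| < QS < 154.5 + 120.3, i.e. 34.2 < QS < 274.8.
From triangle RQS: 45.7 < QS < 134.9.
Both must hold, so QS lies in the intersection.

45.7 < QS < 134.9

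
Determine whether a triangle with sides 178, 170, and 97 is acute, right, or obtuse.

acute

Compare the square of the longest side to the sum of squares of the other two: 97² + 170² = 38309 > 31684 = 178².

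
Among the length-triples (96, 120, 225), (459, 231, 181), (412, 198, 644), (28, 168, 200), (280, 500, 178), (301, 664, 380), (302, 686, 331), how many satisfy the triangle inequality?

(96,120,225): 96+120 ≤ 225 → not valid
(181,231,459): 181+231 ≤ 459 → not valid
(198,412,644): 198+412 ≤ 644 → not valid
(28,168,200): 28+168 ≤ 200 → not valid
(178,280,500): 178+280 ≤ 500 → not valid
(301,380,664): 301+380 > 664 → valid
(302,331,686): 302+331 ≤ 686 → not valid
1 of the 7 triples forms a triangle.

1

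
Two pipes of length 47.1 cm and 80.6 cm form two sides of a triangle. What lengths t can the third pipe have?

33.5 < t < 127.7 (cm)

By the triangle inequality, t must be less than 47.1 + 80.6 = 127.7 and greater than |47.1 − 80.6| = 33.5.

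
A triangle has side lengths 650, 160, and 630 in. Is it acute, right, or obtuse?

right

Compare the square of the longest side to the sum of squares of the other two: 160² + 630² = 422500 = 650².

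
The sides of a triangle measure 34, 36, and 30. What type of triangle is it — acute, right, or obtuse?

acute

Compare the square of the longest side to the sum of squares of the other two: 30² + 34² = 2056 > 1296 = 36².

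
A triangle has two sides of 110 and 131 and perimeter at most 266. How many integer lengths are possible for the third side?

Triangle inequality: 21 < x < 241. Perimeter ≤ 266 gives x ≤ 266 − 110 − 131 = 25.
So 21 < x ≤ 25; integers 22 through 25: 4 values.

4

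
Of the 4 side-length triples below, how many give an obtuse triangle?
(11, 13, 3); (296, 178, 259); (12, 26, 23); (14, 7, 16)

(11,13,3): 3²+11² = 130 < 169 = 13² → obtuse
(296,178,259): 178²+259² = 98765 > 87616 = 296² → acute
(12,26,23): 12²+23² = 673 < 676 = 26² → obtuse
(14,7,16): 7²+14² = 245 < 256 = 16² → obtuse
3 of the 4 are obtuse.

3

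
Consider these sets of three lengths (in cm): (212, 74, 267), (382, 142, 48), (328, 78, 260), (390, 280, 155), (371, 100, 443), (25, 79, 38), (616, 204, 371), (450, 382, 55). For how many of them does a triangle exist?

(74,212,267): 74+212 > 267 → valid
(48,142,382): 48+142 ≤ 382 → not valid
(78,260,328): 78+260 > 328 → valid
(155,280,390): 155+280 > 390 → valid
(100,371,443): 100+371 > 443 → valid
(25,38,79): 25+38 ≤ 79 → not valid
(204,371,616): 204+371 ≤ 616 → not valid
(55,382,450): 55+382 ≤ 450 → not valid
4 of the 8 triples form a triangle.

4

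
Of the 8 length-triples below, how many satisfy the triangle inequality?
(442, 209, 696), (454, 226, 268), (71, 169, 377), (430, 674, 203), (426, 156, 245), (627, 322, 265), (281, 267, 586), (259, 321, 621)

1

(209,442,696): 209+442 ≤ 696 → not valid
(226,268,454): 226+268 > 454 → valid
(71,169,377): 71+169 ≤ 377 → not valid
(203,430,674): 203+430 ≤ 674 → not valid
(156,245,426): 156+245 ≤ 426 → not valid
(265,322,627): 265+322 ≤ 627 → not valid
(267,281,586): 267+281 ≤ 586 → not valid
(259,321,621): 259+321 ≤ 621 → not valid
1 of the 8 triples forms a triangle.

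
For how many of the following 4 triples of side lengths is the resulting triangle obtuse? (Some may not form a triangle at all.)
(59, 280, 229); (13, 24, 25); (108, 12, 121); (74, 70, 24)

1

(59,280,229): 59²+229² = 55922 < 78400 = 280² → obtuse
(13,24,25): 13²+24² = 745 > 625 = 25² → acute
(108,12,121): 12+108 ≤ 121, not a triangle
(74,70,24): 24²+70² = 5476 = 74² → right
1 of the 4 is obtuse.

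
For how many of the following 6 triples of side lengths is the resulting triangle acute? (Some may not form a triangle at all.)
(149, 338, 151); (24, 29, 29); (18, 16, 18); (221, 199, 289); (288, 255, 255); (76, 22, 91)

(149,338,151): 149+151 ≤ 338, not a triangle
(24,29,29): 24²+29² = 1417 > 841 = 29² → acute
(18,16,18): 16²+18² = 580 > 324 = 18² → acute
(221,199,289): 199²+221² = 88442 > 83521 = 289² → acute
(288,255,255): 255²+255² = 130050 > 82944 = 288² → acute
(76,22,91): 22²+76² = 6260 < 8281 = 91² → obtuse
4 of the 6 are acute.

4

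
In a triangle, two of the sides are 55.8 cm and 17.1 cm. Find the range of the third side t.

38.7 < t < 72.9

By the triangle inequality, t must be less than 55.8 + 17.1 = 72.9 and greater than |55.8 − 17.1| = 38.7.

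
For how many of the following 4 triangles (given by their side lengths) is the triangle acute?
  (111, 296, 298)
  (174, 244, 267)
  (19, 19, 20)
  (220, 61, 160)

(111,296,298): 111²+296² = 99937 > 88804 = 298² → acute
(174,244,267): 174²+244² = 89812 > 71289 = 267² → acute
(19,19,20): 19²+19² = 722 > 400 = 20² → acute
(220,61,160): 61²+160² = 29321 < 48400 = 220² → obtuse
3 of the 4 are acute.

3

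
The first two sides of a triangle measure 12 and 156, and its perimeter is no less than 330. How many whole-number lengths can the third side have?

6

Triangle inequality: 144 < x < 168. Perimeter ≥ 330 gives x ≥ 330 − 12 − 156 = 162.
So 162 ≤ x < 168; integers 162 through 167: 6 values.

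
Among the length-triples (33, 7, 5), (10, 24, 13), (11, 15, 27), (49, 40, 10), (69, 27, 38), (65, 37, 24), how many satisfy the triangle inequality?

(5,7,33): 5+7 ≤ 33 → not valid
(10,13,24): 10+13 ≤ 24 → not valid
(11,15,27): 11+15 ≤ 27 → not valid
(10,40,49): 10+40 > 49 → valid
(27,38,69): 27+38 ≤ 69 → not valid
(24,37,65): 24+37 ≤ 65 → not valid
1 of the 6 triples forms a triangle.

1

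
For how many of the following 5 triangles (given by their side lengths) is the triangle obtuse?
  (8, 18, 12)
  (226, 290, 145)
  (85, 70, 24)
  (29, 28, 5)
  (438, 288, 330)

(8,18,12): 8²+12² = 208 < 324 = 18² → obtuse
(226,290,145): 145²+226² = 72101 < 84100 = 290² → obtuse
(85,70,24): 24²+70² = 5476 < 7225 = 85² → obtuse
(29,28,5): 5²+28² = 809 < 841 = 29² → obtuse
(438,288,330): 288²+330² = 191844 = 438² → right
4 of the 5 are obtuse.

4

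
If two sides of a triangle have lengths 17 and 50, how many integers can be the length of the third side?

The third side lies in the open interval (33, 67).
Integers from 34 to 66 inclusive: 66 − 34 + 1 = 33.

33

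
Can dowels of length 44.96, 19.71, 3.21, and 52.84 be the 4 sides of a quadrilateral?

Yes

A quadrilateral exists iff every side is shorter than the sum of the others — equivalently, the longest side is less than the sum of the rest.
Longest side 52.84 < 67.88 (sum of the remaining 3), so yes.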